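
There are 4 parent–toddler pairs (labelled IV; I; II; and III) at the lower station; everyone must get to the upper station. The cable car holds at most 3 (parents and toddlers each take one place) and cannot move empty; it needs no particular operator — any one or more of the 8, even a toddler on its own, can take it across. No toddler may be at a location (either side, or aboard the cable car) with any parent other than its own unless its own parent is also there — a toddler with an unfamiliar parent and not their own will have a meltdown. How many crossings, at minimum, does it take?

Counting alone: each trip to the upper station takes at most 3 across and each return brings at least 1 back, so after t trips out (and t−1 returns) at most 3t − (t−1) of the 8 are across; that first reaches 8 at t = 4, so at least 7 crossings are needed.
The safety rule pushes this higher. Following every safe sequence of crossings, the most of the 8 that can be at the upper station as the cable car arrives there on crossing 7 is 7 — never all 8.
So no plan with fewer than 9 crossings exists, and this one achieves 9:
1. parent IV and toddler IV cross → the upper station.
2. parent IV crosses ← the lower station.
3. parent I, parent IV, and toddler I cross → the upper station.
4. parent IV and toddler IV cross ← the lower station.
5. parent II, parent III, and parent IV cross → the upper station.
6. toddler I crosses ← the lower station.
7. toddler I and toddler IV cross → the upper station.
8. toddler IV crosses ← the lower station.
9. toddler II, toddler III, and toddler IV cross → the upper station.

9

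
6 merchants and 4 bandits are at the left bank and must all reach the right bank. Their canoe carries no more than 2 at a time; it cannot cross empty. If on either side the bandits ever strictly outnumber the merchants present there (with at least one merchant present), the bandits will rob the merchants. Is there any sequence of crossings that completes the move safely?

Yes

1. 2 bandits → the right bank.  (the left bank: 6M 2B; the right bank: 0M 2B)
2. 1 bandit ← the left bank.  (the left bank: 6M 3B; the right bank: 0M 1B)
3. 2 bandits → the right bank.  (the left bank: 6M 1B; the right bank: 0M 3B)
4. 1 bandit ← the left bank.  (the left bank: 6M 2B; the right bank: 0M 2B)
5. 2 merchants → the right bank.  (the left bank: 4M 2B; the right bank: 2M 2B)
6. 1 bandit ← the left bank.  (the left bank: 4M 3B; the right bank: 2M 1B)
7. 1 merchant and 1 bandit → the right bank.  (the left bank: 3M 2B; the right bank: 3M 2B)
8. 1 bandit ← the left bank.  (the left bank: 3M 3B; the right bank: 3M 1B)
9. 2 bandits → the right bank.  (the left bank: 3M 1B; the right bank: 3M 3B)
10. 1 bandit ← the left bank.  (the left bank: 3M 2B; the right bank: 3M 2B)
11. 1 merchant and 1 bandit → the right bank.  (the left bank: 2M 1B; the right bank: 4M 3B)
12. 1 bandit ← the left bank.  (the left bank: 2M 2B; the right bank: 4M 2B)
13. 2 bandits → the right bank.  (the left bank: 2M 0B; the right bank: 4M 4B)
14. 1 bandit ← the left bank.  (the left bank: 2M 1B; the right bank: 4M 3B)
15. 1 merchant and 1 bandit → the right bank.  (the left bank: 1M 0B; the right bank: 5M 4B)
16. 1 bandit ← the left bank.  (the left bank: 1M 1B; the right bank: 5M 3B)
17. 1 merchant and 1 bandit → the right bank.  (the left bank: 0M 0B; the right bank: 6M 4B)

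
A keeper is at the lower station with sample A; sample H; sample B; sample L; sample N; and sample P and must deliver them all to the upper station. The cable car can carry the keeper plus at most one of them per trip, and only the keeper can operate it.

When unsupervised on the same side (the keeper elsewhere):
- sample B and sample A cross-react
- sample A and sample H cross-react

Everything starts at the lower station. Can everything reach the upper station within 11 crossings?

Counting alone: the keeper can take at most 1 across per trip to the upper station, so moving all 6 needs at least 6 loaded trips out, with a return between consecutive ones — at least 11 crossings.
The safety rule pushes this higher. Following every safe sequence of crossings, the most of the 6 that can be at the upper station as the cable car arrives there on crossing 11 is 5 — never all 6.
So the move cannot be finished within 11 crossings. (The shortest complete plan takes 13:)
1. Keeper goes to the upper station with sample A.
2. Keeper goes back to the lower station alone.
3. Keeper goes to the upper station with sample H.
4. Keeper goes back to the lower station with sample A.
5. Keeper goes to the upper station with sample B.
6. Keeper goes back to the lower station alone.
7. Keeper goes to the upper station with sample L.
8. Keeper goes back to the lower station alone.
9. Keeper goes to the upper station with sample N.
10. Keeper goes back to the lower station alone.
11. Keeper goes to the upper station with sample P.
12. Keeper goes back to the lower station alone.
13. Keeper goes to the upper station with sample A.

No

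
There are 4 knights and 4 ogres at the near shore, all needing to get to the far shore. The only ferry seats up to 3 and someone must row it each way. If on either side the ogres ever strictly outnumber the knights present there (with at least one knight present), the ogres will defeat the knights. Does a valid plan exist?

1. 2 ogres → the far shore.  (the near shore: 4K 2O; the far shore: 0K 2O)
2. 1 ogre ← the near shore.  (the near shore: 4K 3O; the far shore: 0K 1O)
3. 3 ogres → the far shore.  (the near shore: 4K 0O; the far shore: 0K 4O)
4. 1 ogre ← the near shore.  (the near shore: 4K 1O; the far shore: 0K 3O)
5. 3 knights → the far shore.  (the near shore: 1K 1O; the far shore: 3K 3O)
6. 1 knight and 1 ogre ← the near shore.  (the near shore: 2K 2O; the far shore: 2K 2O)
7. 2 knights → the far shore.  (the near shore: 0K 2O; the far shore: 4K 2O)
8. 1 ogre ← the near shore.  (the near shore: 0K 3O; the far shore: 4K 1O)
9. 3 ogres → the far shore.  (the near shore: 0K 0O; the far shore: 4K 4O)

Yes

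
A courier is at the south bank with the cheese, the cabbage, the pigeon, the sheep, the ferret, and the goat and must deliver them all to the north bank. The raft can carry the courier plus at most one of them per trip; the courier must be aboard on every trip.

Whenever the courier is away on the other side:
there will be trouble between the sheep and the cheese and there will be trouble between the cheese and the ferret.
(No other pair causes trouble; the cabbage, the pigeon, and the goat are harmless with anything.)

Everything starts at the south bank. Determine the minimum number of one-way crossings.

13

Counting alone: the courier can take at most 1 across per trip to the north bank, so moving all 6 needs at least 6 loaded trips out, with a return between consecutive ones — at least 11 crossings.
The safety rule pushes this higher. Following every safe sequence of crossings, the most of the 6 that can be at the north bank as the raft arrives there on crossing 11 is 5 — never all 6.
So no plan with fewer than 13 crossings exists, and this one achieves 13:
1. Courier goes to the north bank with the cheese.  [the south bank: the cabbage, the ferret, the goat, the pigeon, the sheep | the north bank: the cheese]
2. Courier goes back to the south bank alone.  [the south bank: the cabbage, the ferret, the goat, the pigeon, the sheep | the north bank: the cheese]
3. Courier goes to the north bank with the cabbage.  [the south bank: the ferret, the goat, the pigeon, the sheep | the north bank: the cabbage, the cheese]
4. Courier goes back to the south bank alone.  [the south bank: the ferret, the goat, the pigeon, the sheep | the north bank: the cabbage, the cheese]
5. Courier goes to the north bank with the pigeon.  [the south bank: the ferret, the goat, the sheep | the north bank: the cabbage, the cheese, the pigeon]
6. Courier goes back to the south bank alone.  [the south bank: the ferret, the goat, the sheep | the north bank: the cabbage, the cheese, the pigeon]
7. Courier goes to the north bank with the sheep.  [the south bank: the ferret, the goat | the north bank: the cabbage, the cheese, the pigeon, the sheep]
8. Courier goes back to the south bank with the cheese.  [the south bank: the cheese, the ferret, the goat | the north bank: the cabbage, the pigeon, the sheep]
9. Courier goes to the north bank with the ferret.  [the south bank: the cheese, the goat | the north bank: the cabbage, the ferret, the pigeon, the sheep]
10. Courier goes back to the south bank alone.  [the south bank: the cheese, the goat | the north bank: the cabbage, the ferret, the pigeon, the sheep]
11. Courier goes to the north bank with the goat.  [the south bank: the cheese | the north bank: the cabbage, the ferret, the goat, the pigeon, the sheep]
12. Courier goes back to the south bank alone.  [the south bank: the cheese | the north bank: the cabbage, the ferret, the goat, the pigeon, the sheep]
13. Courier goes to the north bank with the cheese.  [the south bank: — | the north bank: the cabbage, the cheese, the ferret, the goat, the pigeon, the sheep]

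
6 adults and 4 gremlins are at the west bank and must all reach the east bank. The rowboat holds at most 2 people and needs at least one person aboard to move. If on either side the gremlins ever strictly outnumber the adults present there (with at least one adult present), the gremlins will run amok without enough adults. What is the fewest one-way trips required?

Counting alone: each trip to the east bank takes at most 2 across and each return brings at least 1 back, so after t trips out (and t−1 returns) at most 2t − (t−1) of the 10 are across; that first reaches 10 at t = 9, so at least 17 crossings are needed.
The plan below uses exactly 17 crossings, so it is optimal:
1. 2 gremlins → the east bank.  (the west bank: 6A 2G; the east bank: 0A 2G)
2. 1 gremlin ← the west bank.  (the west bank: 6A 3G; the east bank: 0A 1G)
3. 2 gremlins → the east bank.  (the west bank: 6A 1G; the east bank: 0A 3G)
4. 1 gremlin ← the west bank.  (the west bank: 6A 2G; the east bank: 0A 2G)
5. 2 adults → the east bank.  (the west bank: 4A 2G; the east bank: 2A 2G)
6. 1 gremlin ← the west bank.  (the west bank: 4A 3G; the east bank: 2A 1G)
7. 1 adult and 1 gremlin → the east bank.  (the west bank: 3A 2G; the east bank: 3A 2G)
8. 1 gremlin ← the west bank.  (the west bank: 3A 3G; the east bank: 3A 1G)
9. 2 gremlins → the east bank.  (the west bank: 3A 1G; the east bank: 3A 3G)
10. 1 gremlin ← the west bank.  (the west bank: 3A 2G; the east bank: 3A 2G)
11. 1 adult and 1 gremlin → the east bank.  (the west bank: 2A 1G; the east bank: 4A 3G)
12. 1 gremlin ← the west bank.  (the west bank: 2A 2G; the east bank: 4A 2G)
13. 2 gremlins → the east bank.  (the west bank: 2A 0G; the east bank: 4A 4G)
14. 1 gremlin ← the west bank.  (the west bank: 2A 1G; the east bank: 4A 3G)
15. 1 adult and 1 gremlin → the east bank.  (the west bank: 1A 0G; the east bank: 5A 4G)
16. 1 gremlin ← the west bank.  (the west bank: 1A 1G; the east bank: 5A 3G)
17. 1 adult and 1 gremlin → the east bank.  (the west bank: 0A 0G; the east bank: 6A 4G)

17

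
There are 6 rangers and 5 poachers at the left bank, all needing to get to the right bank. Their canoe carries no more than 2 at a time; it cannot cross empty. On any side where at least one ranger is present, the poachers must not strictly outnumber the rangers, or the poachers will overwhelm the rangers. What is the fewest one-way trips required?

19

Counting alone: each trip to the right bank takes at most 2 across and each return brings at least 1 back, so after t trips out (and t−1 returns) at most 2t − (t−1) of the 11 are across; that first reaches 11 at t = 10, so at least 19 crossings are needed.
The plan below uses exactly 19 crossings, so it is optimal:
1. 2 poachers → the right bank.  (the left bank: 6R 3P; the right bank: 0R 2P)
2. 1 poacher ← the left bank.  (the left bank: 6R 4P; the right bank: 0R 1P)
3. 2 poachers → the right bank.  (the left bank: 6R 2P; the right bank: 0R 3P)
4. 1 poacher ← the left bank.  (the left bank: 6R 3P; the right bank: 0R 2P)
5. 2 rangers → the right bank.  (the left bank: 4R 3P; the right bank: 2R 2P)
6. 1 poacher ← the left bank.  (the left bank: 4R 4P; the right bank: 2R 1P)
7. 1 ranger and 1 poacher → the right bank.  (the left bank: 3R 3P; the right bank: 3R 2P)
8. 1 ranger ← the left bank.  (the left bank: 4R 3P; the right bank: 2R 2P)
9. 1 ranger and 1 poacher → the right bank.  (the left bank: 3R 2P; the right bank: 3R 3P)
10. 1 poacher ← the left bank.  (the left bank: 3R 3P; the right bank: 3R 2P)
11. 1 ranger and 1 poacher → the right bank.  (the left bank: 2R 2P; the right bank: 4R 3P)
12. 1 ranger ← the left bank.  (the left bank: 3R 2P; the right bank: 3R 3P)
13. 1 ranger and 1 poacher → the right bank.  (the left bank: 2R 1P; the right bank: 4R 4P)
14. 1 poacher ← the left bank.  (the left bank: 2R 2P; the right bank: 4R 3P)
15. 1 ranger and 1 poacher → the right bank.  (the left bank: 1R 1P; the right bank: 5R 4P)
16. 1 ranger ← the left bank.  (the left bank: 2R 1P; the right bank: 4R 4P)
17. 1 ranger and 1 poacher → the right bank.  (the left bank: 1R 0P; the right bank: 5R 5P)
18. 1 poacher ← the left bank.  (the left bank: 1R 1P; the right bank: 5R 4P)
19. 1 ranger and 1 poacher → the right bank.  (the left bank: 0R 0P; the right bank: 6R 5P)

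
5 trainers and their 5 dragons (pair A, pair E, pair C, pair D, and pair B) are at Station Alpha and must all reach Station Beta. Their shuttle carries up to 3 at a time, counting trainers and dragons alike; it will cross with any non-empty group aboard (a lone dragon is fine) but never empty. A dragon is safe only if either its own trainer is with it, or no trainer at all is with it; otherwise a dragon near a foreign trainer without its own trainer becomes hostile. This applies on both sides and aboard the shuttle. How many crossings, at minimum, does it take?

11

Counting alone: each trip to Station Beta takes at most 3 across and each return brings at least 1 back, so after t trips out (and t−1 returns) at most 3t − (t−1) of the 10 are across; that first reaches 10 at t = 5, so at least 9 crossings are needed.
The safety rule pushes this higher. Following every safe sequence of crossings, the most of the 10 that can be at Station Beta as the shuttle arrives there on crossing 9 is 9 — never all 10.
So no plan with fewer than 11 crossings exists, and this one achieves 11:
1. dragon A and trainer A cross → Station Beta.
2. trainer A crosses ← Station Alpha.
3. dragon C, dragon D, and dragon E cross → Station Beta.
4. dragon A crosses ← Station Alpha.
5. trainer C, trainer D, and trainer E cross → Station Beta.
6. dragon E and trainer E cross ← Station Alpha.
7. trainer A, trainer B, and trainer E cross → Station Beta.
8. dragon C crosses ← Station Alpha.
9. dragon A and dragon E cross → Station Beta.
10. dragon A crosses ← Station Alpha.
11. dragon A, dragon B, and dragon C cross → Station Beta.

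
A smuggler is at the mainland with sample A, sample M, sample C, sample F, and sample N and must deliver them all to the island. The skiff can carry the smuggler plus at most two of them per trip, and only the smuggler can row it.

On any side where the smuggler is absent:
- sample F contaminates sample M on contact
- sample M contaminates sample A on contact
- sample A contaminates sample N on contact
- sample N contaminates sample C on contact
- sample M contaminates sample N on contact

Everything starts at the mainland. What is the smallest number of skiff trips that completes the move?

7

Counting alone: the smuggler can take at most 2 across per trip to the island, so moving all 5 needs at least 3 loaded trips out, with a return between consecutive ones — at least 5 crossings.
The safety rule pushes this higher. Following every safe sequence of crossings, the most of the 5 that can be at the island as the skiff arrives there on crossing 5 is 4 — never all 5.
So no plan with fewer than 7 crossings exists, and this one achieves 7:
1. Smuggler goes to the island with sample M and sample N.  [the mainland: sample A, sample C, sample F | the island: sample M, sample N]
2. Smuggler goes back to the mainland with sample M.  [the mainland: sample A, sample C, sample F, sample M | the island: sample N]
3. Smuggler goes to the island with sample A and sample F.  [the mainland: sample C, sample M | the island: sample A, sample F, sample N]
4. Smuggler goes back to the mainland with sample A.  [the mainland: sample A, sample C, sample M | the island: sample F, sample N]
5. Smuggler goes to the island with sample A and sample C.  [the mainland: sample M | the island: sample A, sample C, sample F, sample N]
6. Smuggler goes back to the mainland with sample N.  [the mainland: sample M, sample N | the island: sample A, sample C, sample F]
7. Smuggler goes to the island with sample M and sample N.  [the mainland: — | the island: sample A, sample C, sample F, sample M, sample N]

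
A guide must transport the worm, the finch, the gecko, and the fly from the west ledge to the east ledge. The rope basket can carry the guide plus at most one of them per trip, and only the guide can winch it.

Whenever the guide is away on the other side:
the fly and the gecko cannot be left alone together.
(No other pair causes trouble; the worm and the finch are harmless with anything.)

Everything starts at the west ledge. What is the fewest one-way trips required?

7

Counting alone: the guide can take at most 1 across per trip to the east ledge, so moving all 4 needs at least 4 loaded trips out, with a return between consecutive ones — at least 7 crossings.
The plan below uses exactly 7 crossings, so it is optimal:
1. Guide goes to the east ledge with the gecko.  [the west ledge: the finch, the fly, the worm | the east ledge: the gecko]
2. Guide goes back to the west ledge alone.  [the west ledge: the finch, the fly, the worm | the east ledge: the gecko]
3. Guide goes to the east ledge with the worm.  [the west ledge: the finch, the fly | the east ledge: the gecko, the worm]
4. Guide goes back to the west ledge alone.  [the west ledge: the finch, the fly | the east ledge: the gecko, the worm]
5. Guide goes to the east ledge with the finch.  [the west ledge: the fly | the east ledge: the finch, the gecko, the worm]
6. Guide goes back to the west ledge alone.  [the west ledge: the fly | the east ledge: the finch, the gecko, the worm]
7. Guide goes to the east ledge with the fly.  [the west ledge: — | the east ledge: the finch, the fly, the gecko, the worm]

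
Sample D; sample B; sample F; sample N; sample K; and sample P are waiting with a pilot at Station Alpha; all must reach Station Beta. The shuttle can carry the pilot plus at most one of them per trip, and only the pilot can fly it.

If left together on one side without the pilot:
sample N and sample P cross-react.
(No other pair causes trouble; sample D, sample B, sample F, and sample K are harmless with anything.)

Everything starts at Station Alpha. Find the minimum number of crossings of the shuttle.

11

Counting alone: the pilot can take at most 1 across per trip to Station Beta, so moving all 6 needs at least 6 loaded trips out, with a return between consecutive ones — at least 11 crossings.
The plan below uses exactly 11 crossings, so it is optimal:
1. Pilot goes to Station Beta with sample N.  [Station Alpha: sample B, sample D, sample F, sample K, sample P | Station Beta: sample N]
2. Pilot goes back to Station Alpha alone.  [Station Alpha: sample B, sample D, sample F, sample K, sample P | Station Beta: sample N]
3. Pilot goes to Station Beta with sample D.  [Station Alpha: sample B, sample F, sample K, sample P | Station Beta: sample D, sample N]
4. Pilot goes back to Station Alpha alone.  [Station Alpha: sample B, sample F, sample K, sample P | Station Beta: sample D, sample N]
5. Pilot goes to Station Beta with sample B.  [Station Alpha: sample F, sample K, sample P | Station Beta: sample B, sample D, sample N]
6. Pilot goes back to Station Alpha alone.  [Station Alpha: sample F, sample K, sample P | Station Beta: sample B, sample D, sample N]
7. Pilot goes to Station Beta with sample F.  [Station Alpha: sample K, sample P | Station Beta: sample B, sample D, sample F, sample N]
8. Pilot goes back to Station Alpha alone.  [Station Alpha: sample K, sample P | Station Beta: sample B, sample D, sample F, sample N]
9. Pilot goes to Station Beta with sample K.  [Station Alpha: sample P | Station Beta: sample B, sample D, sample F, sample K, sample N]
10. Pilot goes back to Station Alpha alone.  [Station Alpha: sample P | Station Beta: sample B, sample D, sample F, sample K, sample N]
11. Pilot goes to Station Beta with sample P.  [Station Alpha: — | Station Beta: sample B, sample D, sample F, sample K, sample N, sample P]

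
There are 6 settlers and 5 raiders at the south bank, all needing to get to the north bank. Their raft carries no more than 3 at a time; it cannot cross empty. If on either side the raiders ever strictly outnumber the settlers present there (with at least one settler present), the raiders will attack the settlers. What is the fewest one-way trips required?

9

Counting alone: each trip to the north bank takes at most 3 across and each return brings at least 1 back, so after t trips out (and t−1 returns) at most 3t − (t−1) of the 11 are across; that first reaches 11 at t = 5, so at least 9 crossings are needed.
The plan below uses exactly 9 crossings, so it is optimal:
1. 3 raiders → the north bank.  (the south bank: 6S 2R; the north bank: 0S 3R)
2. 1 raider ← the south bank.  (the south bank: 6S 3R; the north bank: 0S 2R)
3. 3 settlers → the north bank.  (the south bank: 3S 3R; the north bank: 3S 2R)
4. 1 settler ← the south bank.  (the south bank: 4S 3R; the north bank: 2S 2R)
5. 2 settlers and 1 raider → the north bank.  (the south bank: 2S 2R; the north bank: 4S 3R)
6. 1 settler ← the south bank.  (the south bank: 3S 2R; the north bank: 3S 3R)
7. 2 settlers and 1 raider → the north bank.  (the south bank: 1S 1R; the north bank: 5S 4R)
8. 1 settler ← the south bank.  (the south bank: 2S 1R; the north bank: 4S 4R)
9. 2 settlers and 1 raider → the north bank.  (the south bank: 0S 0R; the north bank: 6S 5R)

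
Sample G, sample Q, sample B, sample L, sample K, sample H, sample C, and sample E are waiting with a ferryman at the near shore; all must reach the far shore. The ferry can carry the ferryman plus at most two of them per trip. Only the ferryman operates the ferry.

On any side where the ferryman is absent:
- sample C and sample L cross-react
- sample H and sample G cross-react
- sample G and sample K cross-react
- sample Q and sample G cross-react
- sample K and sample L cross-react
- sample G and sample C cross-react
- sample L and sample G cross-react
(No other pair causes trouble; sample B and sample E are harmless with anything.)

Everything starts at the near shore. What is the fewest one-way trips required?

13

Counting alone: the ferryman can take at most 2 across per trip to the far shore, so moving all 8 needs at least 4 loaded trips out, with a return between consecutive ones — at least 7 crossings.
The safety rule pushes this higher. Following every safe sequence of crossings, the most of the 8 that can be at the far shore as the ferry arrives there on crossings 7, 9, 11 is 5, 6, 7 respectively — never all 8.
So no plan with fewer than 13 crossings exists, and this one achieves 13:
1. Ferryman goes to the far shore with sample G and sample L.  [the near shore: sample B, sample C, sample E, sample H, sample K, sample Q | the far shore: sample G, sample L]
2. Ferryman goes back to the near shore with sample G.  [the near shore: sample B, sample C, sample E, sample G, sample H, sample K, sample Q | the far shore: sample L]
3. Ferryman goes to the far shore with sample G and sample Q.  [the near shore: sample B, sample C, sample E, sample H, sample K | the far shore: sample G, sample L, sample Q]
4. Ferryman goes back to the near shore with sample G.  [the near shore: sample B, sample C, sample E, sample G, sample H, sample K | the far shore: sample L, sample Q]
5. Ferryman goes to the far shore with sample B and sample G.  [the near shore: sample C, sample E, sample H, sample K | the far shore: sample B, sample G, sample L, sample Q]
6. Ferryman goes back to the near shore with sample G.  [the near shore: sample C, sample E, sample G, sample H, sample K | the far shore: sample B, sample L, sample Q]
7. Ferryman goes to the far shore with sample G and sample H.  [the near shore: sample C, sample E, sample K | the far shore: sample B, sample G, sample H, sample L, sample Q]
8. Ferryman goes back to the near shore with sample G.  [the near shore: sample C, sample E, sample G, sample K | the far shore: sample B, sample H, sample L, sample Q]
9. Ferryman goes to the far shore with sample E and sample G.  [the near shore: sample C, sample K | the far shore: sample B, sample E, sample G, sample H, sample L, sample Q]
10. Ferryman goes back to the near shore with sample G.  [the near shore: sample C, sample G, sample K | the far shore: sample B, sample E, sample H, sample L, sample Q]
11. Ferryman goes to the far shore with sample C and sample K.  [the near shore: sample G | the far shore: sample B, sample C, sample E, sample H, sample K, sample L, sample Q]
12. Ferryman goes back to the near shore with sample L.  [the near shore: sample G, sample L | the far shore: sample B, sample C, sample E, sample H, sample K, sample Q]
13. Ferryman goes to the far shore with sample G and sample L.  [the near shore: — | the far shore: sample B, sample C, sample E, sample G, sample H, sample K, sample L, sample Q]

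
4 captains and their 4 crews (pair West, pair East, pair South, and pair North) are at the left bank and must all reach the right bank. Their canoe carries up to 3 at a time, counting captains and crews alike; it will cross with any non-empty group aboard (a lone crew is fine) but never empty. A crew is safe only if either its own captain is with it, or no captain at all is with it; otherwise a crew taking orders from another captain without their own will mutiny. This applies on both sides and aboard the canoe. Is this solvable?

Yes

1. captain West and crew West cross → the right bank.
2. captain West crosses ← the left bank.
3. captain East, captain West, and crew East cross → the right bank.
4. captain West and crew West cross ← the left bank.
5. captain North, captain South, and captain West cross → the right bank.
6. crew East crosses ← the left bank.
7. crew East and crew West cross → the right bank.
8. crew West crosses ← the left bank.
9. crew North, crew South, and crew West cross → the right bank.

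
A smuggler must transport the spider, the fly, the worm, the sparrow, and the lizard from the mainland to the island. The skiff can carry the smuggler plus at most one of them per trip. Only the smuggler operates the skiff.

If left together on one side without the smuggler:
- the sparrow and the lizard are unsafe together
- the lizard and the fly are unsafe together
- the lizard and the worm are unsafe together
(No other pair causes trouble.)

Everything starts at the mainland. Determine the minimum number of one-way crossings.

Following every safe sequence of crossings from the start, the most of the 5 that can be at the island as the skiff arrives there on crossings 1, 3, 5 is 1, 2, 3 respectively; the best ever achieved is 3 of 5.
From crossing 7 on, no configuration arises that was not already reachable earlier: only 18 distinct safe configurations (who is on which side, and where the skiff is) can ever be reached, none of them has everyone across, and every continuation just revisits them. So no valid plan exists.

impossible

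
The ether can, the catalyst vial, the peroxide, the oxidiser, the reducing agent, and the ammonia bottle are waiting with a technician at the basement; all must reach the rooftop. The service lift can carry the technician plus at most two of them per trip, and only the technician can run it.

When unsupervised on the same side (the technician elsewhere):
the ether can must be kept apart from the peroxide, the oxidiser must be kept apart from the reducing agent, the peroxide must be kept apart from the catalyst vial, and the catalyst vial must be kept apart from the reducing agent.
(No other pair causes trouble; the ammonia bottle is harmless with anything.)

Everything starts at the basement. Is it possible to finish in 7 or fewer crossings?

Yes

Yes — this plan uses 7 crossings (≤ 7):
1. Technician goes to the rooftop with the peroxide and the reducing agent.  [the basement: the ammonia bottle, the catalyst vial, the ether can, the oxidiser | the rooftop: the peroxide, the reducing agent]
2. Technician goes back to the basement alone.  [the basement: the ammonia bottle, the catalyst vial, the ether can, the oxidiser | the rooftop: the peroxide, the reducing agent]
3. Technician goes to the rooftop with the catalyst vial and the ether can.  [the basement: the ammonia bottle, the oxidiser | the rooftop: the catalyst vial, the ether can, the peroxide, the reducing agent]
4. Technician goes back to the basement with the peroxide and the reducing agent.  [the basement: the ammonia bottle, the oxidiser, the peroxide, the reducing agent | the rooftop: the catalyst vial, the ether can]
5. Technician goes to the rooftop with the ammonia bottle and the oxidiser.  [the basement: the peroxide, the reducing agent | the rooftop: the ammonia bottle, the catalyst vial, the ether can, the oxidiser]
6. Technician goes back to the basement alone.  [the basement: the peroxide, the reducing agent | the rooftop: the ammonia bottle, the catalyst vial, the ether can, the oxidiser]
7. Technician goes to the rooftop with the peroxide and the reducing agent.  [the basement: — | the rooftop: the ammonia bottle, the catalyst vial, the ether can, the oxidiser, the peroxide, the reducing agent]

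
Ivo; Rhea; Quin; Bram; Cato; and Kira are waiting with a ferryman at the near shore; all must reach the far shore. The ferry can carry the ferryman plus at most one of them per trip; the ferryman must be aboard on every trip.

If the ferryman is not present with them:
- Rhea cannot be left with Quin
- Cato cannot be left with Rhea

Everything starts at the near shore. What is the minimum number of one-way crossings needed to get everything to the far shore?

13

Counting alone: the ferryman can take at most 1 across per trip to the far shore, so moving all 6 needs at least 6 loaded trips out, with a return between consecutive ones — at least 11 crossings.
The safety rule pushes this higher. Following every safe sequence of crossings, the most of the 6 that can be at the far shore as the ferry arrives there on crossing 11 is 5 — never all 6.
So no plan with fewer than 13 crossings exists, and this one achieves 13:
1. Ferryman goes to the far shore with Rhea.
2. Ferryman goes back to the near shore alone.
3. Ferryman goes to the far shore with Ivo.
4. Ferryman goes back to the near shore alone.
5. Ferryman goes to the far shore with Quin.
6. Ferryman goes back to the near shore with Rhea.
7. Ferryman goes to the far shore with Cato.
8. Ferryman goes back to the near shore alone.
9. Ferryman goes to the far shore with Bram.
10. Ferryman goes back to the near shore alone.
11. Ferryman goes to the far shore with Kira.
12. Ferryman goes back to the near shore alone.
13. Ferryman goes to the far shore with Rhea.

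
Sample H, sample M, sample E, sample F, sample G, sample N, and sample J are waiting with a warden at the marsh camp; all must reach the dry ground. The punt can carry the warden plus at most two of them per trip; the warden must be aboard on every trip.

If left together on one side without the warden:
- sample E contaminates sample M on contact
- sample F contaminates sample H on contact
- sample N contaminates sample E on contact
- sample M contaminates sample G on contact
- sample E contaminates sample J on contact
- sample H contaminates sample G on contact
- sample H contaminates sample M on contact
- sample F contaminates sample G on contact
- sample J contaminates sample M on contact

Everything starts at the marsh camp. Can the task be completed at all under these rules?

Whatever the first load, the items left behind include a forbidden pair without the warden. No opening move is safe, so no plan exists.

No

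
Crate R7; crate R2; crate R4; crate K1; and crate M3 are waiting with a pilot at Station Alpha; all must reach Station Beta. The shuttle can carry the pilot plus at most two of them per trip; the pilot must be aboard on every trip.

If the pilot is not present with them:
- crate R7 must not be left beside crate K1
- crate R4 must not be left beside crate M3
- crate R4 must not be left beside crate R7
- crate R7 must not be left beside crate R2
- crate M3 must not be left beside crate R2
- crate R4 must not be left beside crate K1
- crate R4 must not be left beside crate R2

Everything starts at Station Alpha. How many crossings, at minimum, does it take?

impossible

Whatever the first load, the items left behind include a forbidden pair without the pilot. No opening move is safe, so no plan exists.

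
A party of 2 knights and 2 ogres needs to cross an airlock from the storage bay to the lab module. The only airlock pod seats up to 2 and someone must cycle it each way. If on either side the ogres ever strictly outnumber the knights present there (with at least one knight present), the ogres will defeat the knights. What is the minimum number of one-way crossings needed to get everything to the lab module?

5

Counting alone: each trip to the lab module takes at most 2 across and each return brings at least 1 back, so after t trips out (and t−1 returns) at most 2t − (t−1) of the 4 are across; that first reaches 4 at t = 3, so at least 5 crossings are needed.
The plan below uses exactly 5 crossings, so it is optimal:
1. 2 ogres → the lab module.  (the storage bay: 2K 0O; the lab module: 0K 2O)
2. 1 ogre ← the storage bay.  (the storage bay: 2K 1O; the lab module: 0K 1O)
3. 2 knights → the lab module.  (the storage bay: 0K 1O; the lab module: 2K 1O)
4. 1 ogre ← the storage bay.  (the storage bay: 0K 2O; the lab module: 2K 0O)
5. 2 ogres → the lab module.  (the storage bay: 0K 0O; the lab module: 2K 2O)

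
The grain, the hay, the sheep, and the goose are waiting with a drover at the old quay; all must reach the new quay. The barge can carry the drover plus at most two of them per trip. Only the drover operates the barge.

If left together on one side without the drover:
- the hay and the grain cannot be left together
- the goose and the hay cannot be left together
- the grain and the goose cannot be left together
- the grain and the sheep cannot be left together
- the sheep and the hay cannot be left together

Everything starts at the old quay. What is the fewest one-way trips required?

5

Counting alone: the drover can take at most 2 across per trip to the new quay, so moving all 4 needs at least 2 loaded trips out, with a return between consecutive ones — at least 3 crossings.
The safety rule pushes this higher. Following every safe sequence of crossings, the most of the 4 that can be at the new quay as the barge arrives there on crossing 3 is 3 — never all 4.
So no plan with fewer than 5 crossings exists, and this one achieves 5:
1. Drover goes to the new quay with the grain and the hay.
2. Drover goes back to the old quay with the grain.
3. Drover goes to the new quay with the goose and the sheep.
4. Drover goes back to the old quay with the hay.
5. Drover goes to the new quay with the grain and the hay.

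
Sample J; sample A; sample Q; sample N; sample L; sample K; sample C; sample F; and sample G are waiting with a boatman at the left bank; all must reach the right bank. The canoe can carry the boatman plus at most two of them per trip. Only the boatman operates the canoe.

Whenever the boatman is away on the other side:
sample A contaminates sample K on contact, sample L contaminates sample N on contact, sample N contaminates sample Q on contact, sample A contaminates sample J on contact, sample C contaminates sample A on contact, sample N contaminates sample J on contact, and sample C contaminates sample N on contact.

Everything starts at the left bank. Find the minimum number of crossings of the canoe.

Counting alone: the boatman can take at most 2 across per trip to the right bank, so moving all 9 needs at least 5 loaded trips out, with a return between consecutive ones — at least 9 crossings.
The safety rule pushes this higher. Following every safe sequence of crossings, the most of the 9 that can be at the right bank as the canoe arrives there on crossing 9 is 8 — never all 9.
So no plan with fewer than 11 crossings exists, and this one achieves 11:
1. Boatman goes to the right bank with sample A and sample N.  [the left bank: sample C, sample F, sample G, sample J, sample K, sample L, sample Q | the right bank: sample A, sample N]
2. Boatman goes back to the left bank alone.  [the left bank: sample C, sample F, sample G, sample J, sample K, sample L, sample Q | the right bank: sample A, sample N]
3. Boatman goes to the right bank with sample K.  [the left bank: sample C, sample F, sample G, sample J, sample L, sample Q | the right bank: sample A, sample K, sample N]
4. Boatman goes back to the left bank with sample A.  [the left bank: sample A, sample C, sample F, sample G, sample J, sample L, sample Q | the right bank: sample K, sample N]
5. Boatman goes to the right bank with sample C and sample J.  [the left bank: sample A, sample F, sample G, sample L, sample Q | the right bank: sample C, sample J, sample K, sample N]
6. Boatman goes back to the left bank with sample N.  [the left bank: sample A, sample F, sample G, sample L, sample N, sample Q | the right bank: sample C, sample J, sample K]
7. Boatman goes to the right bank with sample L and sample Q.  [the left bank: sample A, sample F, sample G, sample N | the right bank: sample C, sample J, sample K, sample L, sample Q]
8. Boatman goes back to the left bank alone.  [the left bank: sample A, sample F, sample G, sample N | the right bank: sample C, sample J, sample K, sample L, sample Q]
9. Boatman goes to the right bank with sample F and sample G.  [the left bank: sample A, sample N | the right bank: sample C, sample F, sample G, sample J, sample K, sample L, sample Q]
10. Boatman goes back to the left bank alone.  [the left bank: sample A, sample N | the right bank: sample C, sample F, sample G, sample J, sample K, sample L, sample Q]
11. Boatman goes to the right bank with sample A and sample N.  [the left bank: — | the right bank: sample A, sample C, sample F, sample G, sample J, sample K, sample L, sample N, sample Q]

11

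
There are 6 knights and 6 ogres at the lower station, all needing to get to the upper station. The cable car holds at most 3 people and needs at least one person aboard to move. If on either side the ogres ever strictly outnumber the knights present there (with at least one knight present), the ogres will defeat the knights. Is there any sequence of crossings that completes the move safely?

Following every safe sequence of crossings from the start, the most of the 12 that can be at the upper station as the cable car arrives there on crossings 1, 3, 5 is 3, 5, 6 respectively; the best ever achieved is 6 of 12.
From crossing 7 on, no configuration arises that was not already reachable earlier: only 17 distinct safe configurations (who is on which side, and where the cable car is) can ever be reached, none of them has everyone across, and every continuation just revisits them. They are: 0 knights + 0 ogres across (cable car back at the start); 0 knights + 1 ogre across (cable car there); 0 knights + 1 ogre across (cable car back at the start); 0 knights + 2 ogres across (cable car there); 0 knights + 2 ogres across (cable car back at the start); 0 knights + 3 ogres across (cable car there); 0 knights + 3 ogres across (cable car back at the start); 0 knights + 4 ogres across (cable car there); 0 knights + 4 ogres across (cable car back at the start); 0 knights + 5 ogres across (cable car there); 0 knights + 5 ogres across (cable car back at the start); 0 knights + 6 ogres across (cable car there); 1 knight + 1 ogre across (cable car there); 1 knight + 1 ogre across (cable car back at the start); 2 knights + 2 ogres across (cable car there); 2 knights + 2 ogres across (cable car back at the start); 3 knights + 3 ogres across (cable car there). So no valid plan exists.

No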